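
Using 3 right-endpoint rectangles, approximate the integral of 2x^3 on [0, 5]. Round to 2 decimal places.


Right Riemann sum uses right endpoints of each subinterval.
Interval: [0, 5], n = 3
dx = (5 - 0) / 3 = 5/3
Right endpoints: [5/3, 10/3, 5]
f values: [250/27, 2000/27, 250]
Sum = dx * (sum of f values)
= 5/3 * 1000/3
= 5000/9 ≈ 555.56

555.56


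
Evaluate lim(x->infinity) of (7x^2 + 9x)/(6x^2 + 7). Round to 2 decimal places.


For limits at infinity with equal-degree polynomials,
we compare leading coefficients.
Numerator leading term: 7x^2
Denominator leading term: 6x^2
Divide both by x^2:
lim = (7 + 9/x) / (6 + 7/x^2)
As x -> infinity, the 1/x and 1/x^2 terms vanish:
= 7/6 ≈ 1.17

1.17


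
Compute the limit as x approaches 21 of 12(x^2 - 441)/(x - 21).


Direct substitution gives 0/0, so we factor the numerator.
Factor: 12(x^2 - 441) = 12 * (x - 21)(x + 21)
Cancel the common factor (x - 21):
12(x^2 - 441)/(x - 21) = 12 * (x + 21)
Now substitute x = 21:
= 12 * (21 + 21) = 504

504


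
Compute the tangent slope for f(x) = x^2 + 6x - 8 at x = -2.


The slope of the tangent line equals f'(x) at the point.
f(x) = x^2 + 6x - 8
f'(x) = 2x + 6
At x = -2:
f'(-2) = 2 * (-2) + 6
= -4 + 6
= 2

2


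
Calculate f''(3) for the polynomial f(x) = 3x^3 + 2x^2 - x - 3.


First derivative:
f'(x) = 9x^2 + 4x - 1
Second derivative:
f''(x) = 18x + 4
Substitute x = 3:
f''(3) = 18 * 3 + 4
= 54 + 4
= 58

58


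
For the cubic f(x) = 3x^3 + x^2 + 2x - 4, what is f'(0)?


Differentiate f(x) = 3x^3 + x^2 + 2x - 4 term by term:
f'(x) = 9x^2 + 2x + 2
Substitute x = 0:
f'(0) = 9 * 0^2 + 2 * 0 + 2
= 0 + 0 + 2
= 2

2


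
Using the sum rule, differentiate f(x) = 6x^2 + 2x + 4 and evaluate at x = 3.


Differentiate term by term using power and sum rules:
f(x) = 6x^2 + 2x + 4
f'(x) = 12x + 2
Substitute x = 3:
f'(3) = 12 * 3 + 2
= 36 + 2
= 38

38


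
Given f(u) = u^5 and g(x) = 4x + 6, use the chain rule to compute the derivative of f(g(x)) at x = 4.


Using the chain rule: (f(g(x)))' = f'(g(x)) * g'(x)
First, find g(4):
g(4) = 4 * 4 + 6 = 22
Next, f'(u) = 5u^4
And g'(x) = 4
So f'(g(4)) * g'(4)
= 5 * 22^4 * 4
= 5 * 234256 * 4
= 4685120

4685120


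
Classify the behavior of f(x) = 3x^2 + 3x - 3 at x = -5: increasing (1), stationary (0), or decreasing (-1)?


Compute f'(x) to determine behavior:
f'(x) = 6x + 3
f'(-5) = 6 * (-5) + 3
= -30 + 3
= -27
Since f'(-5) < 0, the function is decreasing (-1)

-1


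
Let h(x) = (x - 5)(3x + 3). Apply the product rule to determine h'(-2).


Let u(x) = x - 5 and v(x) = 3x + 3
u'(x) = 1
v'(x) = 3
Product rule: h'(x) = u'(x)*v(x) + u(x)*v'(x)
= 1 * (3x + 3) + (x - 5) * 3
At x = -2:
u(-2) = 1 * (-2) - 5 = -7
v(-2) = 3 * (-2) + 3 = -3
h'(-2) = 1 * (-3) + (-7) * 3
= -3 - 21
= -24

-24


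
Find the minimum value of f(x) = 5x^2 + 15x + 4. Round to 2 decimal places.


For a quadratic f(x) = ax^2 + bx + c with a > 0, the minimum is at the vertex.
Vertex x-coordinate: x = -b/(2a)
x = -(15) / (2 * 5)
x = -15/10 = -3/2
Substitute back to find the minimum value:
f(-3/2) = 5 * (-3/2)^2 + 15 * (-3/2) + 4
= 45/4 - 45/2 + 4
= -29/4 = -7.25

-7.25


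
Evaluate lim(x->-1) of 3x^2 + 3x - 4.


Since polynomials are continuous, we use direct substitution.
lim(x->-1) of 3x^2 + 3x - 4
= 3 * (-1)^2 + 3 * (-1) - 4
= 3 - 3 - 4
= -4

-4


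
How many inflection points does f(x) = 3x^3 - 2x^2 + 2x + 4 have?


Inflection points occur where f''(x) = 0 and concavity changes.
f(x) = 3x^3 - 2x^2 + 2x + 4
f'(x) = 9x^2 - 4x + 2
f''(x) = 18x - 4
Set f''(x) = 0:
18x - 4 = 0
x = 4 / 18 = 2/9
Since f''(x) is linear (degree 1), it changes sign at this point.
Therefore there is exactly 1 inflection point.

1


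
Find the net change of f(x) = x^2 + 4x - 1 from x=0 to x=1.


Net change = f(b) - f(a)
f(x) = x^2 + 4x - 1
Compute f(1):
f(1) = 1 * 1^2 + 4 * 1 - 1
= 1 + 4 - 1
= 4
Compute f(0):
f(0) = 1 * 0^2 + 4 * 0 - 1
= 0 + 0 - 1
= -1
Net change = 4 - (-1) = 5

5


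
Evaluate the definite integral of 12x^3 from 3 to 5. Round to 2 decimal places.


Find the antiderivative of 12x^3:
F(x) = 12/4 * x^4
Apply the Fundamental Theorem of Calculus:
F(5) - F(3)
= 12/4 * 5^4 - 12/4 * 3^4
= 12/4 * (625 - 81)
= 12/4 * 544
= 1632 = 1632.00

1632.00


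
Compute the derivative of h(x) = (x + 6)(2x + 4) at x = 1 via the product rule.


Let u(x) = x + 6 and v(x) = 2x + 4
u'(x) = 1
v'(x) = 2
Product rule: h'(x) = u'(x)*v(x) + u(x)*v'(x)
= 1 * (2x + 4) + (x + 6) * 2
At x = 1:
u(1) = 1 * 1 + 6 = 7
v(1) = 2 * 1 + 4 = 6
h'(1) = 1 * 6 + 7 * 2
= 6 + 14
= 20

20


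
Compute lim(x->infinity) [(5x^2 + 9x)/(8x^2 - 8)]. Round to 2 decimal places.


For limits at infinity with equal-degree polynomials,
we compare leading coefficients.
Numerator leading term: 5x^2
Denominator leading term: 8x^2
Divide both by x^2:
lim = (5 + 9/x) / (8 - 8/x^2)
As x -> infinity, the 1/x and 1/x^2 terms vanish:
= 5/8 ≈ 0.63

0.63


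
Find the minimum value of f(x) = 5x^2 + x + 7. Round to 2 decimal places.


For a quadratic f(x) = ax^2 + bx + c with a > 0, the minimum is at the vertex.
Vertex x-coordinate: x = -b/(2a)
x = -(1) / (2 * 5)
x = -1/10
Substitute back to find the minimum value:
f(-1/10) = 5 * (-1/10)^2 + 1 * (-1/10) + 7
= 1/20 - 1/10 + 7
= 139/20 = 6.95

6.95


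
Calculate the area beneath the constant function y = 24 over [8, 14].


The area under a constant function y = 24 is a rectangle.
Width = 14 - 8 = 6
Height = 24
Area = width * height
= 6 * 24
= 144

144


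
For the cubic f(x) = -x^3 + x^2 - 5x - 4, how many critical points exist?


Find where f'(x) = 0:
f(x) = -x^3 + x^2 - 5x - 4
f'(x) = -3x^2 + 2x - 5
This is a quadratic in x. Use the discriminant to count real roots.
Discriminant = (2)^2 - 4 * (-3) * (-5)
= 4 - 60
= -56
Since discriminant < 0, f'(x) = 0 has no real solutions.
Number of critical points: 0

0


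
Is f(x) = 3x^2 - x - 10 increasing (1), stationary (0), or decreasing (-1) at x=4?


Compute f'(x) to determine behavior:
f'(x) = 6x - 1
f'(4) = 6 * 4 - 1
= 24 - 1
= 23
Since f'(4) > 0, the function is increasing (1)

1


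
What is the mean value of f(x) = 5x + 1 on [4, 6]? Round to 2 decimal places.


Average value = 1/(b-a) * integral from a to b of f(x) dx
First compute the integral of 5x + 1:
F(x) = (5/2)x^2 + x
F(6) = 5/2 * 36 + 1 * 6 = 96
F(4) = 5/2 * 16 + 1 * 4 = 44
Integral = 96 - 44 = 52
Average = 52 / (6 - 4) = 52 / 2
= 26 = 26.00

26.00


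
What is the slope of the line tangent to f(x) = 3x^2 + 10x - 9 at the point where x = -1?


The slope of the tangent line equals f'(x) at the point.
f(x) = 3x^2 + 10x - 9
f'(x) = 6x + 10
At x = -1:
f'(-1) = 6 * (-1) + 10
= -6 + 10
= 4

4


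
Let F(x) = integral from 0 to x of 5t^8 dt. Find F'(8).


By the Fundamental Theorem of Calculus (Part 1):
If F(x) = integral from 0 to x of f(t) dt, then F'(x) = f(x)
Here f(t) = 5t^8
So F'(x) = 5x^8
Evaluate at x = 8:
F'(8) = 5 * 8^8
= 5 * 16777216
= 83886080

83886080


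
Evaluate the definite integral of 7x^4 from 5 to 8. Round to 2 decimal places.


Find the antiderivative of 7x^4:
F(x) = 7/5 * x^5
Apply the Fundamental Theorem of Calculus:
F(8) - F(5)
= 7/5 * 8^5 - 7/5 * 5^5
= 7/5 * (32768 - 3125)
= 7/5 * 29643
= 207501/5 = 41500.20

41500.20


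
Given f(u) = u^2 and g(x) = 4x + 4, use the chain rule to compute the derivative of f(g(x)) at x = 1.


Using the chain rule: (f(g(x)))' = f'(g(x)) * g'(x)
First, find g(1):
g(1) = 4 * 1 + 4 = 8
Next, f'(u) = 2u
And g'(x) = 4
So f'(g(1)) * g'(1)
= 2 * 8 * 4
= 64

64


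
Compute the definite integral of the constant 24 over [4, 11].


The integral of a constant k over [a, b] equals k * (b - a).
integral from 4 to 11 of 24 dx
= 24 * (11 - 4)
= 24 * 7
= 168

168


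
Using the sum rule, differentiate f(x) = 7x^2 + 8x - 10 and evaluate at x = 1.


Differentiate term by term using power and sum rules:
f(x) = 7x^2 + 8x - 10
f'(x) = 14x + 8
Substitute x = 1:
f'(1) = 14 * 1 + 8
= 14 + 8
= 22

22


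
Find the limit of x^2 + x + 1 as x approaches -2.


Since polynomials are continuous, we use direct substitution.
lim(x->-2) of x^2 + x + 1
= 1 * (-2)^2 + 1 * (-2) + 1
= 4 - 2 + 1
= 3

3


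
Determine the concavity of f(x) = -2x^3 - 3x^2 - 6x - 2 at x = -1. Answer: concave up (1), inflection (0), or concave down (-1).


Concavity is determined by the sign of f''(x).
f(x) = -2x^3 - 3x^2 - 6x - 2
f'(x) = -6x^2 - 6x - 6
f''(x) = -12x - 6
f''(-1) = -12 * (-1) - 6
= 12 - 6
= 6
Since f''(-1) > 0, the function is concave up (1)

1


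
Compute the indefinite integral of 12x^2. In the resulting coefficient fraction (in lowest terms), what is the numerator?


Apply the power rule for integration:
integral of ax^n dx = a/(n+1) * x^(n+1) + C
integral of 12x^2 dx
= 12/3 * x^3 + C
= 4 * x^3 + C
The coefficient in lowest terms is 4 = 4/1, so its numerator is 4

4


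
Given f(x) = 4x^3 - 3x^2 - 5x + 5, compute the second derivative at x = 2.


First derivative:
f'(x) = 12x^2 - 6x - 5
Second derivative:
f''(x) = 24x - 6
Substitute x = 2:
f''(2) = 24 * 2 - 6
= 48 - 6
= 42

42


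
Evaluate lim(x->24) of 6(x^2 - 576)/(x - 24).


Direct substitution gives 0/0, so we factor the numerator.
Factor: 6(x^2 - 576) = 6 * (x - 24)(x + 24)
Cancel the common factor (x - 24):
6(x^2 - 576)/(x - 24) = 6 * (x + 24)
Now substitute x = 24:
= 6 * (24 + 24) = 288

288


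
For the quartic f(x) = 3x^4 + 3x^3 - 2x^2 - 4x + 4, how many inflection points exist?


Inflection points occur where f''(x) = 0 and concavity changes.
f(x) = 3x^4 + 3x^3 - 2x^2 - 4x + 4
f'(x) = 12x^3 + 9x^2 - 4x - 4
f''(x) = 36x^2 + 18x - 4
This is a quadratic in x. Use the discriminant to count real roots.
Discriminant = (18)^2 - 4 * 36 * (-4)
= 324 - (-576)
= 900
Since discriminant > 0, f''(x) = 0 has 2 distinct real solutions.
A quadratic with two distinct real roots changes sign at each root, so concavity changes at both.
Number of inflection points: 2

2


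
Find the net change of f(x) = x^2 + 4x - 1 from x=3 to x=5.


Net change = f(b) - f(a)
f(x) = x^2 + 4x - 1
Compute f(5):
f(5) = 1 * 5^2 + 4 * 5 - 1
= 25 + 20 - 1
= 44
Compute f(3):
f(3) = 1 * 3^2 + 4 * 3 - 1
= 9 + 12 - 1
= 20
Net change = 44 - 20 = 24

24


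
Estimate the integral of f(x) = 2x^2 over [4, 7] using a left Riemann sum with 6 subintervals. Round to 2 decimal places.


Left Riemann sum uses left endpoints of each subinterval.
Interval: [4, 7], n = 6
dx = (7 - 4) / 6 = 1/2
Left endpoints: [4, 9/2, 5, 11/2, 6, 13/2]
f values: [32, 81/2, 50, 121/2, 72, 169/2]
Sum = dx * (sum of f values)
= 1/2 * 679/2
= 679/4 = 169.75

169.75


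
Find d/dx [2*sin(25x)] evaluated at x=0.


Apply the chain rule to differentiate 2*sin(25x):
d/dx [2*sin(25x)]
= 2 * cos(25x) * d/dx(25x)
= 2 * 25 * cos(25x)
= 50 * cos(25x)
Evaluate at x = 0:
= 50 * cos(0)
= 50 * 1
= 50

50


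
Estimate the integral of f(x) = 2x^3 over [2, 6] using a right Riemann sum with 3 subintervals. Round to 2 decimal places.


Right Riemann sum uses right endpoints of each subinterval.
Interval: [2, 6], n = 3
dx = (6 - 2) / 3 = 4/3
Right endpoints: [10/3, 14/3, 6]
f values: [2000/27, 5488/27, 432]
Sum = dx * (sum of f values)
= 4/3 * 2128/3
= 8512/9 ≈ 945.78

945.78


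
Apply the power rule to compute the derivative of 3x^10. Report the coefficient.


We apply the power rule: d/dx [ax^n] = a*n * x^(n-1)
d/dx [3x^10]
= 3 * 10 * x^(10-1)
= 30x^9
The coefficient is 30

30


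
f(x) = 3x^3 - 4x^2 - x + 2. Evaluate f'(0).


Differentiate f(x) = 3x^3 - 4x^2 - x + 2 term by term:
f'(x) = 9x^2 - 8x - 1
Substitute x = 0:
f'(0) = 9 * 0^2 - 8 * 0 - 1
= 0 + 0 - 1
= -1

-1


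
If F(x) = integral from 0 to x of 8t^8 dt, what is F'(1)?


By the Fundamental Theorem of Calculus (Part 1):
If F(x) = integral from 0 to x of f(t) dt, then F'(x) = f(x)
Here f(t) = 8t^8
So F'(x) = 8x^8
Evaluate at x = 1:
F'(1) = 8 * 1^8
= 8 * 1
= 8

8


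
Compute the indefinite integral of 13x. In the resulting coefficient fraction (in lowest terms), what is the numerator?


Apply the power rule for integration:
integral of ax^n dx = a/(n+1) * x^(n+1) + C
integral of 13x dx
= 13/2 * x^2 + C
The coefficient in lowest terms is 13/2, and its numerator is 13

13


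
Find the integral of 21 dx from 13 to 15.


The integral of a constant k over [a, b] equals k * (b - a).
integral from 13 to 15 of 21 dx
= 21 * (15 - 13)
= 21 * 2
= 42

42


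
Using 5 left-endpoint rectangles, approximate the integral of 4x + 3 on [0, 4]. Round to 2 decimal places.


Left Riemann sum uses left endpoints of each subinterval.
Interval: [0, 4], n = 5
dx = (4 - 0) / 5 = 4/5
Left endpoints: [0, 4/5, 8/5, 12/5, 16/5]
f values: [3, 31/5, 47/5, 63/5, 79/5]
Sum = dx * (sum of f values)
= 4/5 * 47
= 188/5 = 37.60

37.60


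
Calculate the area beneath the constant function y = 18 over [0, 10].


The area under a constant function y = 18 is a rectangle.
Width = 10 - 0 = 10
Height = 18
Area = width * height
= 10 * 18
= 180

180


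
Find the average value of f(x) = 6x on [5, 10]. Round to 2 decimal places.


Average value = 1/(b-a) * integral from a to b of f(x) dx
First compute the integral of 6x:
F(x) = 3x^2
F(10) = 3 * 100 + 0 * 10 = 300
F(5) = 3 * 25 + 0 * 5 = 75
Integral = 300 - 75 = 225
Average = 225 / (10 - 5) = 225 / 5
= 45 = 45.00

45.00


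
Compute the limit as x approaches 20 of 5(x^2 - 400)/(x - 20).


Direct substitution gives 0/0, so we factor the numerator.
Factor: 5(x^2 - 400) = 5 * (x - 20)(x + 20)
Cancel the common factor (x - 20):
5(x^2 - 400)/(x - 20) = 5 * (x + 20)
Now substitute x = 20:
= 5 * (20 + 20) = 200

200


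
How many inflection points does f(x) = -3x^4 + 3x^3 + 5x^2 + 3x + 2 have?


Inflection points occur where f''(x) = 0 and concavity changes.
f(x) = -3x^4 + 3x^3 + 5x^2 + 3x + 2
f'(x) = -12x^3 + 9x^2 + 10x + 3
f''(x) = -36x^2 + 18x + 10
This is a quadratic in x. Use the discriminant to count real roots.
Discriminant = (18)^2 - 4 * (-36) * 10
= 324 - (-1440)
= 1764
Since discriminant > 0, f''(x) = 0 has 2 distinct real solutions.
A quadratic with two distinct real roots changes sign at each root, so concavity changes at both.
Number of inflection points: 2

2


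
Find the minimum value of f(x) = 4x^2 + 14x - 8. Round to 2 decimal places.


For a quadratic f(x) = ax^2 + bx + c with a > 0, the minimum is at the vertex.
Vertex x-coordinate: x = -b/(2a)
x = -(14) / (2 * 4)
x = -14/8 = -7/4
Substitute back to find the minimum value:
f(-7/4) = 4 * (-7/4)^2 + 14 * (-7/4) - 8
= 49/4 - 49/2 - 8
= -81/4 = -20.25

-20.25


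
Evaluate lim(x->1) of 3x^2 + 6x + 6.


Since polynomials are continuous, we use direct substitution.
lim(x->1) of 3x^2 + 6x + 6
= 3 * 1^2 + 6 * 1 + 6
= 3 + 6 + 6
= 15

15


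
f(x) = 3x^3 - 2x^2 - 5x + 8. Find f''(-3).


First derivative:
f'(x) = 9x^2 - 4x - 5
Second derivative:
f''(x) = 18x - 4
Substitute x = -3:
f''(-3) = 18 * (-3) - 4
= -54 - 4
= -58

-58


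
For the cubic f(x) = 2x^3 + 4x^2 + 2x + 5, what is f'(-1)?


Differentiate f(x) = 2x^3 + 4x^2 + 2x + 5 term by term:
f'(x) = 6x^2 + 8x + 2
Substitute x = -1:
f'(-1) = 6 * (-1)^2 + 8 * (-1) + 2
= 6 - 8 + 2
= 0

0


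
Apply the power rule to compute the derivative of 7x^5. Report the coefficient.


We apply the power rule: d/dx [ax^n] = a*n * x^(n-1)
d/dx [7x^5]
= 7 * 5 * x^(5-1)
= 35x^4
The coefficient is 35

35


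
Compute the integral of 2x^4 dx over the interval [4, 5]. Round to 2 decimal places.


Find the antiderivative of 2x^4:
F(x) = 2/5 * x^5
Apply the Fundamental Theorem of Calculus:
F(5) - F(4)
= 2/5 * 5^5 - 2/5 * 4^5
= 2/5 * (3125 - 1024)
= 2/5 * 2101
= 4202/5 = 840.40

840.40


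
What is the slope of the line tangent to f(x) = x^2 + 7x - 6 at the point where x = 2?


The slope of the tangent line equals f'(x) at the point.
f(x) = x^2 + 7x - 6
f'(x) = 2x + 7
At x = 2:
f'(2) = 2 * 2 + 7
= 4 + 7
= 11

11


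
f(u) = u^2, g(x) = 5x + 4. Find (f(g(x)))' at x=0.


Using the chain rule: (f(g(x)))' = f'(g(x)) * g'(x)
First, find g(0):
g(0) = 5 * 0 + 4 = 4
Next, f'(u) = 2u
And g'(x) = 5
So f'(g(0)) * g'(0)
= 2 * 4 * 5
= 40

40


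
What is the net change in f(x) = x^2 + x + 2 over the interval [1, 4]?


Net change = f(b) - f(a)
f(x) = x^2 + x + 2
Compute f(4):
f(4) = 1 * 4^2 + 1 * 4 + 2
= 16 + 4 + 2
= 22
Compute f(1):
f(1) = 1 * 1^2 + 1 * 1 + 2
= 1 + 1 + 2
= 4
Net change = 22 - 4 = 18

18


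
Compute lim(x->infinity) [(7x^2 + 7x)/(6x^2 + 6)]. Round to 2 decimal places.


For limits at infinity with equal-degree polynomials,
we compare leading coefficients.
Numerator leading term: 7x^2
Denominator leading term: 6x^2
Divide both by x^2:
lim = (7 + 7/x) / (6 + 6/x^2)
As x -> infinity, the 1/x and 1/x^2 terms vanish:
= 7/6 ≈ 1.17

1.17


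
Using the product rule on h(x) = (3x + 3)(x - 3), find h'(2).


Let u(x) = 3x + 3 and v(x) = x - 3
u'(x) = 3
v'(x) = 1
Product rule: h'(x) = u'(x)*v(x) + u(x)*v'(x)
= 3 * (x - 3) + (3x + 3) * 1
At x = 2:
u(2) = 3 * 2 + 3 = 9
v(2) = 1 * 2 - 3 = -1
h'(2) = 3 * (-1) + 9 * 1
= -3 + 9
= 6

6


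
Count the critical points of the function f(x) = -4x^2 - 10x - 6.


Find where f'(x) = 0:
f'(x) = -8x - 10
Set f'(x) = 0:
-8x - 10 = 0
x = 10 / (-8) = -5/4
This is a linear equation in x, so there is exactly one solution.
Number of critical points: 1

1


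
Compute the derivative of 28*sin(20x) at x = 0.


Apply the chain rule to differentiate 28*sin(20x):
d/dx [28*sin(20x)]
= 28 * cos(20x) * d/dx(20x)
= 28 * 20 * cos(20x)
= 560 * cos(20x)
Evaluate at x = 0:
= 560 * cos(0)
= 560 * 1
= 560

560


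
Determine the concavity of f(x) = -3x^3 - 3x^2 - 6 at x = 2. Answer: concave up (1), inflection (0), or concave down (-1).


Concavity is determined by the sign of f''(x).
f(x) = -3x^3 - 3x^2 - 6
f'(x) = -9x^2 - 6x
f''(x) = -18x - 6
f''(2) = -18 * 2 - 6
= -36 - 6
= -42
Since f''(2) < 0, the function is concave down (-1)

-1


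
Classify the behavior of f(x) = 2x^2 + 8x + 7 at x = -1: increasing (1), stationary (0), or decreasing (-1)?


Compute f'(x) to determine behavior:
f'(x) = 4x + 8
f'(-1) = 4 * (-1) + 8
= -4 + 8
= 4
Since f'(-1) > 0, the function is increasing (1)

1


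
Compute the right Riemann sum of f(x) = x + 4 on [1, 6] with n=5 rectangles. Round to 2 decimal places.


Right Riemann sum uses right endpoints of each subinterval.
Interval: [1, 6], n = 5
dx = (6 - 1) / 5 = 1
Right endpoints: [2, 3, 4, 5, 6]
f values: [6, 7, 8, 9, 10]
Sum = dx * (sum of f values)
= 1 * 40
= 40 = 40.00

40.00


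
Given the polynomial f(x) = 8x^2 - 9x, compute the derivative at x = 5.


Differentiate term by term using power and sum rules:
f(x) = 8x^2 - 9x
f'(x) = 16x - 9
Substitute x = 5:
f'(5) = 16 * 5 - 9
= 80 - 9
= 71

71


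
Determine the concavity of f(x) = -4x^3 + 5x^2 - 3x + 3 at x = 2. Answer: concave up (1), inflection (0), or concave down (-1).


Concavity is determined by the sign of f''(x).
f(x) = -4x^3 + 5x^2 - 3x + 3
f'(x) = -12x^2 + 10x - 3
f''(x) = -24x + 10
f''(2) = -24 * 2 + 10
= -48 + 10
= -38
Since f''(2) < 0, the function is concave down (-1)

-1


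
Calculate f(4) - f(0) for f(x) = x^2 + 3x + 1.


Net change = f(b) - f(a)
f(x) = x^2 + 3x + 1
Compute f(4):
f(4) = 1 * 4^2 + 3 * 4 + 1
= 16 + 12 + 1
= 29
Compute f(0):
f(0) = 1 * 0^2 + 3 * 0 + 1
= 0 + 0 + 1
= 1
Net change = 29 - 1 = 28

28


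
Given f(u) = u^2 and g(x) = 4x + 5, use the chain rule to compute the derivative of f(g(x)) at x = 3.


Using the chain rule: (f(g(x)))' = f'(g(x)) * g'(x)
First, find g(3):
g(3) = 4 * 3 + 5 = 17
Next, f'(u) = 2u
And g'(x) = 4
So f'(g(3)) * g'(3)
= 2 * 17 * 4
= 136

136


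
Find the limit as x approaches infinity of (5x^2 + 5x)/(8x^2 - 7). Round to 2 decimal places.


For limits at infinity with equal-degree polynomials,
we compare leading coefficients.
Numerator leading term: 5x^2
Denominator leading term: 8x^2
Divide both by x^2:
lim = (5 + 5/x) / (8 - 7/x^2)
As x -> infinity, the 1/x and 1/x^2 terms vanish:
= 5/8 ≈ 0.63

0.63


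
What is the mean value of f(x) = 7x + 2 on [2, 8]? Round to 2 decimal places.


Average value = 1/(b-a) * integral from a to b of f(x) dx
First compute the integral of 7x + 2:
F(x) = (7/2)x^2 + 2x
F(8) = 7/2 * 64 + 2 * 8 = 240
F(2) = 7/2 * 4 + 2 * 2 = 18
Integral = 240 - 18 = 222
Average = 222 / (8 - 2) = 222 / 6
= 37 = 37.00

37.00


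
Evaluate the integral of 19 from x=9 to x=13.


The integral of a constant k over [a, b] equals k * (b - a).
integral from 9 to 13 of 19 dx
= 19 * (13 - 9)
= 19 * 4
= 76

76


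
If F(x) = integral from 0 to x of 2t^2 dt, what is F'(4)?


By the Fundamental Theorem of Calculus (Part 1):
If F(x) = integral from 0 to x of f(t) dt, then F'(x) = f(x)
Here f(t) = 2t^2
So F'(x) = 2x^2
Evaluate at x = 4:
F'(4) = 2 * 4^2
= 2 * 16
= 32

32


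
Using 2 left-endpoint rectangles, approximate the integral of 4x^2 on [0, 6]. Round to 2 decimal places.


Left Riemann sum uses left endpoints of each subinterval.
Interval: [0, 6], n = 2
dx = (6 - 0) / 2 = 3
Left endpoints: [0, 3]
f values: [0, 36]
Sum = dx * (sum of f values)
= 3 * 36
= 108 = 108.00

108.00


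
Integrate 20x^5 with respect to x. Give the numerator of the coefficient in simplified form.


Apply the power rule for integration:
integral of ax^n dx = a/(n+1) * x^(n+1) + C
integral of 20x^5 dx
= 20/6 * x^6 + C
= 10/3 * x^6 + C
The coefficient in lowest terms is 10/3, and its numerator is 10

10


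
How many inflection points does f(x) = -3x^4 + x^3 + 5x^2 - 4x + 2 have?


Inflection points occur where f''(x) = 0 and concavity changes.
f(x) = -3x^4 + x^3 + 5x^2 - 4x + 2
f'(x) = -12x^3 + 3x^2 + 10x - 4
f''(x) = -36x^2 + 6x + 10
This is a quadratic in x. Use the discriminant to count real roots.
Discriminant = (6)^2 - 4 * (-36) * 10
= 36 - (-1440)
= 1476
Since discriminant > 0, f''(x) = 0 has 2 distinct real solutions.
A quadratic with two distinct real roots changes sign at each root, so concavity changes at both.
Number of inflection points: 2

2


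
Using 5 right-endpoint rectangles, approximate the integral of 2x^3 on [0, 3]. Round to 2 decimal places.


Right Riemann sum uses right endpoints of each subinterval.
Interval: [0, 3], n = 5
dx = (3 - 0) / 5 = 3/5
Right endpoints: [3/5, 6/5, 9/5, 12/5, 3]
f values: [54/125, 432/125, 1458/125, 3456/125, 54]
Sum = dx * (sum of f values)
= 3/5 * 486/5
= 1458/25 = 58.32

58.32


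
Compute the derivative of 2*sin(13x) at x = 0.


Apply the chain rule to differentiate 2*sin(13x):
d/dx [2*sin(13x)]
= 2 * cos(13x) * d/dx(13x)
= 2 * 13 * cos(13x)
= 26 * cos(13x)
Evaluate at x = 0:
= 26 * cos(0)
= 26 * 1
= 26

26


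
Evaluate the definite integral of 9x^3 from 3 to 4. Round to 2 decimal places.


Find the antiderivative of 9x^3:
F(x) = 9/4 * x^4
Apply the Fundamental Theorem of Calculus:
F(4) - F(3)
= 9/4 * 4^4 - 9/4 * 3^4
= 9/4 * (256 - 81)
= 9/4 * 175
= 1575/4 = 393.75

393.75


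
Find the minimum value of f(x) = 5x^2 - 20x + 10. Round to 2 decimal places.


For a quadratic f(x) = ax^2 + bx + c with a > 0, the minimum is at the vertex.
Vertex x-coordinate: x = -b/(2a)
x = -(-20) / (2 * 5)
x = 20/10 = 2
Substitute back to find the minimum value:
f(2) = 5 * 2^2 - 20 * 2 + 10
= 20 - 40 + 10
= -10 = -10.00

-10.00


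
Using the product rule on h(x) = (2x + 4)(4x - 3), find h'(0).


Let u(x) = 2x + 4 and v(x) = 4x - 3
u'(x) = 2
v'(x) = 4
Product rule: h'(x) = u'(x)*v(x) + u(x)*v'(x)
= 2 * (4x - 3) + (2x + 4) * 4
At x = 0:
u(0) = 2 * 0 + 4 = 4
v(0) = 4 * 0 - 3 = -3
h'(0) = 2 * (-3) + 4 * 4
= -6 + 16
= 10

10


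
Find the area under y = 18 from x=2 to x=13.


The area under a constant function y = 18 is a rectangle.
Width = 13 - 2 = 11
Height = 18
Area = width * height
= 11 * 18
= 198

198


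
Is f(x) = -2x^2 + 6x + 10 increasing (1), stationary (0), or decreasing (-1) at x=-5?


Compute f'(x) to determine behavior:
f'(x) = -4x + 6
f'(-5) = -4 * (-5) + 6
= 20 + 6
= 26
Since f'(-5) > 0, the function is increasing (1)

1


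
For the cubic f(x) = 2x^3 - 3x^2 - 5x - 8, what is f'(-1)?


Differentiate f(x) = 2x^3 - 3x^2 - 5x - 8 term by term:
f'(x) = 6x^2 - 6x - 5
Substitute x = -1:
f'(-1) = 6 * (-1)^2 - 6 * (-1) - 5
= 6 + 6 - 5
= 7

7


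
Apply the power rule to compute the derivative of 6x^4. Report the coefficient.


We apply the power rule: d/dx [ax^n] = a*n * x^(n-1)
d/dx [6x^4]
= 6 * 4 * x^(4-1)
= 24x^3
The coefficient is 24

24


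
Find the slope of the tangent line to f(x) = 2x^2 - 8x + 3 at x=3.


The slope of the tangent line equals f'(x) at the point.
f(x) = 2x^2 - 8x + 3
f'(x) = 4x - 8
At x = 3:
f'(3) = 4 * 3 - 8
= 12 - 8
= 4

4


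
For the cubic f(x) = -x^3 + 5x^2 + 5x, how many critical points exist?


Find where f'(x) = 0:
f(x) = -x^3 + 5x^2 + 5x
f'(x) = -3x^2 + 10x + 5
This is a quadratic in x. Use the discriminant to count real roots.
Discriminant = (10)^2 - 4 * (-3) * 5
= 100 - (-60)
= 160
Since discriminant > 0, f'(x) = 0 has 2 real solutions.
Number of critical points: 2

2


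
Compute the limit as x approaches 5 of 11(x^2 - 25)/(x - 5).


Direct substitution gives 0/0, so we factor the numerator.
Factor: 11(x^2 - 25) = 11 * (x - 5)(x + 5)
Cancel the common factor (x - 5):
11(x^2 - 25)/(x - 5) = 11 * (x + 5)
Now substitute x = 5:
= 11 * (5 + 5) = 110

110


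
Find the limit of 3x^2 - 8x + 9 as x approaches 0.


Since polynomials are continuous, we use direct substitution.
lim(x->0) of 3x^2 - 8x + 9
= 3 * 0^2 - 8 * 0 + 9
= 0 + 0 + 9
= 9

9


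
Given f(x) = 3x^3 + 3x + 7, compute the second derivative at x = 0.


First derivative:
f'(x) = 9x^2 + 3
Second derivative:
f''(x) = 18x
Substitute x = 0:
f''(0) = 18 * 0 + 0
= 0 + 0
= 0

0


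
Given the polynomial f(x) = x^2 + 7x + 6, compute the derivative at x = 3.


Differentiate term by term using power and sum rules:
f(x) = x^2 + 7x + 6
f'(x) = 2x + 7
Substitute x = 3:
f'(3) = 2 * 3 + 7
= 6 + 7
= 13

13


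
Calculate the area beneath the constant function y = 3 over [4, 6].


The area under a constant function y = 3 is a rectangle.
Width = 6 - 4 = 2
Height = 3
Area = width * height
= 2 * 3
= 6

6


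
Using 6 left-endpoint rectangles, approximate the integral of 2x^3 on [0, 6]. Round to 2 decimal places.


Left Riemann sum uses left endpoints of each subinterval.
Interval: [0, 6], n = 6
dx = (6 - 0) / 6 = 1
Left endpoints: [0, 1, 2, 3, 4, 5]
f values: [0, 2, 16, 54, 128, 250]
Sum = dx * (sum of f values)
= 1 * 450
= 450 = 450.00

450.00


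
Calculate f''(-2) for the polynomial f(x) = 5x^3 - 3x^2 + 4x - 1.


First derivative:
f'(x) = 15x^2 - 6x + 4
Second derivative:
f''(x) = 30x - 6
Substitute x = -2:
f''(-2) = 30 * (-2) - 6
= -60 - 6
= -66

-66


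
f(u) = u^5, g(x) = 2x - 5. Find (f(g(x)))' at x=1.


Using the chain rule: (f(g(x)))' = f'(g(x)) * g'(x)
First, find g(1):
g(1) = 2 * 1 - 5 = -3
Next, f'(u) = 5u^4
And g'(x) = 2
So f'(g(1)) * g'(1)
= 5 * (-3)^4 * 2
= 5 * 81 * 2
= 810

810


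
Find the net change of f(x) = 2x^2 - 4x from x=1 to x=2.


Net change = f(b) - f(a)
f(x) = 2x^2 - 4x
Compute f(2):
f(2) = 2 * 2^2 - 4 * 2 + 0
= 8 - 8 + 0
= 0
Compute f(1):
f(1) = 2 * 1^2 - 4 * 1 + 0
= 2 - 4 + 0
= -2
Net change = 0 - (-2) = 2

2


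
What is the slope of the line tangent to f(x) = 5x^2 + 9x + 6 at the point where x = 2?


The slope of the tangent line equals f'(x) at the point.
f(x) = 5x^2 + 9x + 6
f'(x) = 10x + 9
At x = 2:
f'(2) = 10 * 2 + 9
= 20 + 9
= 29

29


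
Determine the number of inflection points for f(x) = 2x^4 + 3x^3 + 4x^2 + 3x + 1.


Inflection points occur where f''(x) = 0 and concavity changes.
f(x) = 2x^4 + 3x^3 + 4x^2 + 3x + 1
f'(x) = 8x^3 + 9x^2 + 8x + 3
f''(x) = 24x^2 + 18x + 8
This is a quadratic in x. Use the discriminant to count real roots.
Discriminant = (18)^2 - 4 * 24 * 8
= 324 - 768
= -444
Since discriminant < 0, f''(x) = 0 has no real solutions.
Number of inflection points: 0

0


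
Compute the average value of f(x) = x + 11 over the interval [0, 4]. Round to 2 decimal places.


Average value = 1/(b-a) * integral from a to b of f(x) dx
First compute the integral of x + 11:
F(x) = (1/2)x^2 + 11x
F(4) = 1/2 * 16 + 11 * 4 = 52
F(0) = 1/2 * 0 + 11 * 0 = 0
Integral = 52 - 0 = 52
Average = 52 / (4 - 0) = 52 / 4
= 13 = 13.00

13.00


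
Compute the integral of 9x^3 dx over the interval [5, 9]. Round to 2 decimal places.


Find the antiderivative of 9x^3:
F(x) = 9/4 * x^4
Apply the Fundamental Theorem of Calculus:
F(9) - F(5)
= 9/4 * 9^4 - 9/4 * 5^4
= 9/4 * (6561 - 625)
= 9/4 * 5936
= 13356 = 13356.00

13356.00


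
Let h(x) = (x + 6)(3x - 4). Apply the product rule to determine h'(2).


Let u(x) = x + 6 and v(x) = 3x - 4
u'(x) = 1
v'(x) = 3
Product rule: h'(x) = u'(x)*v(x) + u(x)*v'(x)
= 1 * (3x - 4) + (x + 6) * 3
At x = 2:
u(2) = 1 * 2 + 6 = 8
v(2) = 3 * 2 - 4 = 2
h'(2) = 1 * 2 + 8 * 3
= 2 + 24
= 26

26


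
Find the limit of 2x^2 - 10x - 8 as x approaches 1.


Since polynomials are continuous, we use direct substitution.
lim(x->1) of 2x^2 - 10x - 8
= 2 * 1^2 - 10 * 1 - 8
= 2 - 10 - 8
= -16

-16


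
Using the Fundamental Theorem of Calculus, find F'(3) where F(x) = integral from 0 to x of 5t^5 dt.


By the Fundamental Theorem of Calculus (Part 1):
If F(x) = integral from 0 to x of f(t) dt, then F'(x) = f(x)
Here f(t) = 5t^5
So F'(x) = 5x^5
Evaluate at x = 3:
F'(3) = 5 * 3^5
= 5 * 243
= 1215

1215


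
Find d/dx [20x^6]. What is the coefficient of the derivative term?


We apply the power rule: d/dx [ax^n] = a*n * x^(n-1)
d/dx [20x^6]
= 20 * 6 * x^(6-1)
= 120x^5
The coefficient is 120

120


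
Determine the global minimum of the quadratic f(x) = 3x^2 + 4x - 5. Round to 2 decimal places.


For a quadratic f(x) = ax^2 + bx + c with a > 0, the minimum is at the vertex.
Vertex x-coordinate: x = -b/(2a)
x = -(4) / (2 * 3)
x = -4/6 = -2/3
Substitute back to find the minimum value:
f(-2/3) = 3 * (-2/3)^2 + 4 * (-2/3) - 5
= 4/3 - 8/3 - 5
= -19/3 ≈ -6.33

-6.33


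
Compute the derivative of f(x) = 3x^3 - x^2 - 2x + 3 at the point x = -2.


Differentiate f(x) = 3x^3 - x^2 - 2x + 3 term by term:
f'(x) = 9x^2 - 2x - 2
Substitute x = -2:
f'(-2) = 9 * (-2)^2 - 2 * (-2) - 2
= 36 + 4 - 2
= 38

38


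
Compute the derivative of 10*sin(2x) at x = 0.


Apply the chain rule to differentiate 10*sin(2x):
d/dx [10*sin(2x)]
= 10 * cos(2x) * d/dx(2x)
= 10 * 2 * cos(2x)
= 20 * cos(2x)
Evaluate at x = 0:
= 20 * cos(0)
= 20 * 1
= 20

20


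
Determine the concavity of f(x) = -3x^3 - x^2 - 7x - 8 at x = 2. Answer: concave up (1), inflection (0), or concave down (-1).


Concavity is determined by the sign of f''(x).
f(x) = -3x^3 - x^2 - 7x - 8
f'(x) = -9x^2 - 2x - 7
f''(x) = -18x - 2
f''(2) = -18 * 2 - 2
= -36 - 2
= -38
Since f''(2) < 0, the function is concave down (-1)

-1


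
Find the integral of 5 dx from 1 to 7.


The integral of a constant k over [a, b] equals k * (b - a).
integral from 1 to 7 of 5 dx
= 5 * (7 - 1)
= 5 * 6
= 30

30


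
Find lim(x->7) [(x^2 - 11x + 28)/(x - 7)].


Direct substitution gives 0/0, so we factor the numerator.
Factor: (x^2 - 11x + 28) = (x - 7)(x - 4)
Cancel the common factor (x - 7):
(x^2 - 11x + 28)/(x - 7) = (x - 4)
Now substitute x = 7:
= (7) - (4) = 3

3


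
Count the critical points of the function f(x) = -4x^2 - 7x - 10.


Find where f'(x) = 0:
f'(x) = -8x - 7
Set f'(x) = 0:
-8x - 7 = 0
x = 7 / (-8) = -7/8
This is a linear equation in x, so there is exactly one solution.
Number of critical points: 1

1


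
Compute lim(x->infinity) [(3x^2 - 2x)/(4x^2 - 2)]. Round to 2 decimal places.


For limits at infinity with equal-degree polynomials,
we compare leading coefficients.
Numerator leading term: 3x^2
Denominator leading term: 4x^2
Divide both by x^2:
lim = (3 - 2/x) / (4 - 2/x^2)
As x -> infinity, the 1/x and 1/x^2 terms vanish:
= 3/4 = 0.75

0.75


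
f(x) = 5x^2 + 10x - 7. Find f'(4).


Differentiate term by term using power and sum rules:
f(x) = 5x^2 + 10x - 7
f'(x) = 10x + 10
Substitute x = 4:
f'(4) = 10 * 4 + 10
= 40 + 10
= 50

50


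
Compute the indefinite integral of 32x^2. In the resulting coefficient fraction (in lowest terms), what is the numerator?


Apply the power rule for integration:
integral of ax^n dx = a/(n+1) * x^(n+1) + C
integral of 32x^2 dx
= 32/3 * x^3 + C
The coefficient in lowest terms is 32/3, and its numerator is 32

32


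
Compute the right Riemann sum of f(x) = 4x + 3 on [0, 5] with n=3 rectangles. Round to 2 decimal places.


Right Riemann sum uses right endpoints of each subinterval.
Interval: [0, 5], n = 3
dx = (5 - 0) / 3 = 5/3
Right endpoints: [5/3, 10/3, 5]
f values: [29/3, 49/3, 23]
Sum = dx * (sum of f values)
= 5/3 * 49
= 245/3 ≈ 81.67

81.67


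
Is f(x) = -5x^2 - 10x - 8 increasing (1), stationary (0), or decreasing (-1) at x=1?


Compute f'(x) to determine behavior:
f'(x) = -10x - 10
f'(1) = -10 * 1 - 10
= -10 - 10
= -20
Since f'(1) < 0, the function is decreasing (-1)

-1


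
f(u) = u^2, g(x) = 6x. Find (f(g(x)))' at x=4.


Using the chain rule: (f(g(x)))' = f'(g(x)) * g'(x)
First, find g(4):
g(4) = 6 * 4 + 0 = 24
Next, f'(u) = 2u
And g'(x) = 6
So f'(g(4)) * g'(4)
= 2 * 24 * 6
= 288

288


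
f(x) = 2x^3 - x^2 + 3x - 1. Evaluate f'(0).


Differentiate f(x) = 2x^3 - x^2 + 3x - 1 term by term:
f'(x) = 6x^2 - 2x + 3
Substitute x = 0:
f'(0) = 6 * 0^2 - 2 * 0 + 3
= 0 + 0 + 3
= 3

3


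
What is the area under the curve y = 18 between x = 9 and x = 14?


The area under a constant function y = 18 is a rectangle.
Width = 14 - 9 = 5
Height = 18
Area = width * height
= 5 * 18
= 90

90


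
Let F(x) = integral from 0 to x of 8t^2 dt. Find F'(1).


By the Fundamental Theorem of Calculus (Part 1):
If F(x) = integral from 0 to x of f(t) dt, then F'(x) = f(x)
Here f(t) = 8t^2
So F'(x) = 8x^2
Evaluate at x = 1:
F'(1) = 8 * 1^2
= 8 * 1
= 8

8


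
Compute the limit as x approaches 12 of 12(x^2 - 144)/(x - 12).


Direct substitution gives 0/0, so we factor the numerator.
Factor: 12(x^2 - 144) = 12 * (x - 12)(x + 12)
Cancel the common factor (x - 12):
12(x^2 - 144)/(x - 12) = 12 * (x + 12)
Now substitute x = 12:
= 12 * (12 + 12) = 288

288


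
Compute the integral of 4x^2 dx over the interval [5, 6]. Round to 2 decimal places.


Find the antiderivative of 4x^2:
F(x) = 4/3 * x^3
Apply the Fundamental Theorem of Calculus:
F(6) - F(5)
= 4/3 * 6^3 - 4/3 * 5^3
= 4/3 * (216 - 125)
= 4/3 * 91
= 364/3 ≈ 121.33

121.33


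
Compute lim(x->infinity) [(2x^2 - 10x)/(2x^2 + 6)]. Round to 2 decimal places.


For limits at infinity with equal-degree polynomials,
we compare leading coefficients.
Numerator leading term: 2x^2
Denominator leading term: 2x^2
Divide both by x^2:
lim = (2 - 10/x) / (2 + 6/x^2)
As x -> infinity, the 1/x and 1/x^2 terms vanish:
= 2/2 = 1 = 1.00

1.00


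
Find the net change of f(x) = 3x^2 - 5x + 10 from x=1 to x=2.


Net change = f(b) - f(a)
f(x) = 3x^2 - 5x + 10
Compute f(2):
f(2) = 3 * 2^2 - 5 * 2 + 10
= 12 - 10 + 10
= 12
Compute f(1):
f(1) = 3 * 1^2 - 5 * 1 + 10
= 3 - 5 + 10
= 8
Net change = 12 - 8 = 4

4


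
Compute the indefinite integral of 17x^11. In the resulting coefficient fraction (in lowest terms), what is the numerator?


Apply the power rule for integration:
integral of ax^n dx = a/(n+1) * x^(n+1) + C
integral of 17x^11 dx
= 17/12 * x^12 + C
The coefficient in lowest terms is 17/12, and its numerator is 17

17


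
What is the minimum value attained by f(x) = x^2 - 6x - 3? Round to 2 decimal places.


For a quadratic f(x) = ax^2 + bx + c with a > 0, the minimum is at the vertex.
Vertex x-coordinate: x = -b/(2a)
x = -(-6) / (2 * 1)
x = 6/2 = 3
Substitute back to find the minimum value:
f(3) = 1 * 3^2 - 6 * 3 - 3
= 9 - 18 - 3
= -12 = -12.00

-12.00


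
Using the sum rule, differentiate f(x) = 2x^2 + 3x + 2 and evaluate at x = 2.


Differentiate term by term using power and sum rules:
f(x) = 2x^2 + 3x + 2
f'(x) = 4x + 3
Substitute x = 2:
f'(2) = 4 * 2 + 3
= 8 + 3
= 11

11


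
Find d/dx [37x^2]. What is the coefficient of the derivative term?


We apply the power rule: d/dx [ax^n] = a*n * x^(n-1)
d/dx [37x^2]
= 37 * 2 * x^(2-1)
= 74x
The coefficient is 74

74


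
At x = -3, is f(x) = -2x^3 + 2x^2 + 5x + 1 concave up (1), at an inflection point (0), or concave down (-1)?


Concavity is determined by the sign of f''(x).
f(x) = -2x^3 + 2x^2 + 5x + 1
f'(x) = -6x^2 + 4x + 5
f''(x) = -12x + 4
f''(-3) = -12 * (-3) + 4
= 36 + 4
= 40
Since f''(-3) > 0, the function is concave up (1)

1


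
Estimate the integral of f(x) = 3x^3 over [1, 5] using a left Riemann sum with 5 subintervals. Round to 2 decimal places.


Left Riemann sum uses left endpoints of each subinterval.
Interval: [1, 5], n = 5
dx = (5 - 1) / 5 = 4/5
Left endpoints: [1, 9/5, 13/5, 17/5, 21/5]
f values: [3, 2187/125, 6591/125, 14739/125, 27783/125]
Sum = dx * (sum of f values)
= 4/5 * 2067/5
= 8268/25 = 330.72

330.72


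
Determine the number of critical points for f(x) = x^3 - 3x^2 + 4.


Find where f'(x) = 0:
f(x) = x^3 - 3x^2 + 4
f'(x) = 3x^2 - 6x
This is a quadratic in x. Use the discriminant to count real roots.
Discriminant = (-6)^2 - 4 * 3 * 0
= 36 - 0
= 36
Since discriminant > 0, f'(x) = 0 has 2 real solutions.
Number of critical points: 2

2


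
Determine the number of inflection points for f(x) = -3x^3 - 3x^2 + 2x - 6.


Inflection points occur where f''(x) = 0 and concavity changes.
f(x) = -3x^3 - 3x^2 + 2x - 6
f'(x) = -9x^2 - 6x + 2
f''(x) = -18x - 6
Set f''(x) = 0:
-18x - 6 = 0
x = 6 / (-18) = -1/3
Since f''(x) is linear (degree 1), it changes sign at this point.
Therefore there is exactly 1 inflection point.

1


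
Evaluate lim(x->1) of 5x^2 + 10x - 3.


Since polynomials are continuous, we use direct substitution.
lim(x->1) of 5x^2 + 10x - 3
= 5 * 1^2 + 10 * 1 - 3
= 5 + 10 - 3
= 12

12


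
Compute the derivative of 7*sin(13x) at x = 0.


Apply the chain rule to differentiate 7*sin(13x):
d/dx [7*sin(13x)]
= 7 * cos(13x) * d/dx(13x)
= 7 * 13 * cos(13x)
= 91 * cos(13x)
Evaluate at x = 0:
= 91 * cos(0)
= 91 * 1
= 91

91


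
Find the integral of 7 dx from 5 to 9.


The integral of a constant k over [a, b] equals k * (b - a).
integral from 5 to 9 of 7 dx
= 7 * (9 - 5)
= 7 * 4
= 28

28


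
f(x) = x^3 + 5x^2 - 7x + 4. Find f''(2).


First derivative:
f'(x) = 3x^2 + 10x - 7
Second derivative:
f''(x) = 6x + 10
Substitute x = 2:
f''(2) = 6 * 2 + 10
= 12 + 10
= 22

22


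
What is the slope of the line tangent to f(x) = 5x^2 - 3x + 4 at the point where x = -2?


The slope of the tangent line equals f'(x) at the point.
f(x) = 5x^2 - 3x + 4
f'(x) = 10x - 3
At x = -2:
f'(-2) = 10 * (-2) - 3
= -20 - 3
= -23

-23


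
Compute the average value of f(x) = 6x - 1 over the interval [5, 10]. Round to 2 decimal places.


Average value = 1/(b-a) * integral from a to b of f(x) dx
First compute the integral of 6x - 1:
F(x) = 3x^2 - x
F(10) = 3 * 100 - 1 * 10 = 290
F(5) = 3 * 25 - 1 * 5 = 70
Integral = 290 - 70 = 220
Average = 220 / (10 - 5) = 220 / 5
= 44 = 44.00

44.00


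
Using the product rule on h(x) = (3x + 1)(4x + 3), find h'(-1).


Let u(x) = 3x + 1 and v(x) = 4x + 3
u'(x) = 3
v'(x) = 4
Product rule: h'(x) = u'(x)*v(x) + u(x)*v'(x)
= 3 * (4x + 3) + (3x + 1) * 4
At x = -1:
u(-1) = 3 * (-1) + 1 = -2
v(-1) = 4 * (-1) + 3 = -1
h'(-1) = 3 * (-1) + (-2) * 4
= -3 - 8
= -11

-11


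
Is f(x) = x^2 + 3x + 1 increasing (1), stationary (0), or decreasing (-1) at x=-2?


Compute f'(x) to determine behavior:
f'(x) = 2x + 3
f'(-2) = 2 * (-2) + 3
= -4 + 3
= -1
Since f'(-2) < 0, the function is decreasing (-1)

-1


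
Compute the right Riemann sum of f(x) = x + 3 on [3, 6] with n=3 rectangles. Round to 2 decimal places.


Right Riemann sum uses right endpoints of each subinterval.
Interval: [3, 6], n = 3
dx = (6 - 3) / 3 = 1
Right endpoints: [4, 5, 6]
f values: [7, 8, 9]
Sum = dx * (sum of f values)
= 1 * 24
= 24 = 24.00

24.00
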